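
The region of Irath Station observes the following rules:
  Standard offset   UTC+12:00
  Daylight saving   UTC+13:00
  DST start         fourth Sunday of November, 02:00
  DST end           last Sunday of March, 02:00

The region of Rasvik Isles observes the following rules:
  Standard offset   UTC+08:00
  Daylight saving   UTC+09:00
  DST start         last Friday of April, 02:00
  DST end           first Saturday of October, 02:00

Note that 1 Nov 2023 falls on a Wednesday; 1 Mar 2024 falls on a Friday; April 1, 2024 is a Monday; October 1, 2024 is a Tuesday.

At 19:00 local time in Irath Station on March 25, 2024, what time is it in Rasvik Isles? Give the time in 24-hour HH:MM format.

14:00

1 November 2023 is a Wednesday, so the first Sunday is November 5 and the fourth is November 26.
1 March 2024 is a Friday, so Sundays fall on 3, 10, 17, 24, 31; the last is March 31.
March 25, 2024 lies within the daylight-saving period (26 November 2023 – 31 March 2024), so Irath Station is on daylight time, UTC+13:00.
19:00 Irath Station − 13h = 06:00 UTC.
1 April 2024 is a Monday, so Fridays fall on 5, 12, 19, 26; the last is April 26.
1 October 2024 is a Tuesday, so the first Saturday is October 5.
At the standard offset (UTC+08:00), 06:00 UTC + 8h = 14:00 Rasvik Isles standard time.
Daylight saving runs 26 April – 5 October; the standard-time date in Rasvik Isles, March 25, 2024, is outside that window, so Rasvik Isles is on standard time at UTC+08:00.
06:00 UTC + 8h = 14:00 Rasvik Isles.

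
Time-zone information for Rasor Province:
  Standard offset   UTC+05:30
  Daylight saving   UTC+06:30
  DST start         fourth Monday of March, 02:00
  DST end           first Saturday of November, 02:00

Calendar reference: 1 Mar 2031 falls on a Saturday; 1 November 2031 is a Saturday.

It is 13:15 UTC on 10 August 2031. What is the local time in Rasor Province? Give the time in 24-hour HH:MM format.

19:45

1 March 2031 is a Saturday, so the first Monday is March 3 and the fourth is March 24.
1 November 2031 is a Saturday, so the first Saturday is November 1.
At the standard offset (UTC+05:30), 13:15 UTC + 5h30m = 18:45 Rasor Province standard time.
Daylight saving runs 24 March – 1 November; the standard-time date in Rasor Province, 10 August 2031, is inside that window, so Rasor Province is at UTC+06:30.
13:15 UTC + 6h30m = 19:45 local.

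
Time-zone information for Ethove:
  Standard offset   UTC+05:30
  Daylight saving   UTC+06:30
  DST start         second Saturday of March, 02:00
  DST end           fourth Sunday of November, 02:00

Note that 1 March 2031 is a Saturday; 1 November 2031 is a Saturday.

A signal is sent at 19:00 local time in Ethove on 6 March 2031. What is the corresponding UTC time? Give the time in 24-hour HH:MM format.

1 March 2031 is a Saturday, so the first Saturday is March 1 and the second is March 8.
1 November 2031 is a Saturday, so the first Sunday is November 2 and the fourth is November 23.
6 March 2031 does not fall between 8 March and 23 November, so daylight saving is not in effect and Ethove is at UTC+05:30.
19:00 local − 5h30m = 13:30 UTC.

13:30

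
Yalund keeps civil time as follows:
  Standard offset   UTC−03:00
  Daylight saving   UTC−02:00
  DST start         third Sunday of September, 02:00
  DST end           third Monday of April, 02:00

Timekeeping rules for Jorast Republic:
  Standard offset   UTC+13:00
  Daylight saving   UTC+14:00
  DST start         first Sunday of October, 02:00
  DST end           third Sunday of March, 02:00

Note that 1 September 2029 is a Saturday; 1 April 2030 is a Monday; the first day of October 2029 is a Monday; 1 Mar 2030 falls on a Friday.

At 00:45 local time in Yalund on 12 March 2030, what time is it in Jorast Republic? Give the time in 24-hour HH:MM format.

16:45

1 September 2029 is a Saturday, so the first Sunday is September 2 and the third is September 16.
1 April 2030 is a Monday, so the first Monday is April 1 and the third is April 15.
12 March 2030 lies within the daylight-saving period (16 September 2029 – 15 April 2030), so Yalund is on daylight time, UTC−02:00.
00:45 Yalund + 2h = 02:45 UTC.
1 October 2029 is a Monday, so the first Sunday is October 7.
1 March 2030 is a Friday, so the first Sunday is March 3 and the third is March 17.
At the standard offset (UTC+13:00), 02:45 UTC + 13h = 15:45 Jorast Republic standard time.
Daylight saving runs 7 October 2029 – 17 March 2030; the standard-time date in Jorast Republic, 12 March 2030, is inside that window, so Jorast Republic is at UTC+14:00.
02:45 UTC + 14h = 16:45 Jorast Republic.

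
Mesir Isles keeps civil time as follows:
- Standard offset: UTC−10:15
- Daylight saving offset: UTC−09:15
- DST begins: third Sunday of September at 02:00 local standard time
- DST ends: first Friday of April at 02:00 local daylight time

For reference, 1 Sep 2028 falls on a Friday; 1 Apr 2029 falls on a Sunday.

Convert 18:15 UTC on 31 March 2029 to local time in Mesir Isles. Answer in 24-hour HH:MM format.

1 September 2028 is a Friday, so the first Sunday is September 3 and the third is September 17.
1 April 2029 is a Sunday, so the first Friday is April 6.
At the standard offset (UTC−10:15), 18:15 UTC − 10h15m = 08:00 Mesir Isles standard time.
The standard-time date in Mesir Isles, 31 March 2029, lies within the daylight-saving period (17 September 2028 – 6 April 2029), so Mesir Isles is on daylight time, UTC−09:15.
18:15 UTC − 9h15m = 09:00 local.

09:00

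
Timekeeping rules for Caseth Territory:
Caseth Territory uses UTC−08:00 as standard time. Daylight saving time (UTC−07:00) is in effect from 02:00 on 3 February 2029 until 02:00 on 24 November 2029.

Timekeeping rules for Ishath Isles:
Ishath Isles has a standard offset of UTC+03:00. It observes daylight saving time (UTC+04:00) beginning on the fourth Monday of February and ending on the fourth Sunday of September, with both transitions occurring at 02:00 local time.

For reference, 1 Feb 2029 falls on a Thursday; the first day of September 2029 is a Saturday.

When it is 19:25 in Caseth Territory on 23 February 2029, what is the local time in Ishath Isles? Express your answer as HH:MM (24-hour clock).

05:25

23 February 2029 falls between 3 February and 24 November, so daylight saving is in effect and Caseth Territory is at UTC−07:00.
19:25 Caseth Territory + 7h = 02:25 UTC (rolling into the next day, 24 February 2029).
1 February 2029 is a Thursday, so the first Monday is February 5 and the fourth is February 26.
1 September 2029 is a Saturday, so the first Sunday is September 2 and the fourth is September 23.
At the standard offset (UTC+03:00), 02:25 UTC + 3h = 05:25 Ishath Isles standard time.
The standard-time date in Ishath Isles, 24 February 2029, does not fall between 26 February and 23 September, so daylight saving is not in effect and Ishath Isles is at UTC+03:00.
02:25 UTC + 3h = 05:25 Ishath Isles.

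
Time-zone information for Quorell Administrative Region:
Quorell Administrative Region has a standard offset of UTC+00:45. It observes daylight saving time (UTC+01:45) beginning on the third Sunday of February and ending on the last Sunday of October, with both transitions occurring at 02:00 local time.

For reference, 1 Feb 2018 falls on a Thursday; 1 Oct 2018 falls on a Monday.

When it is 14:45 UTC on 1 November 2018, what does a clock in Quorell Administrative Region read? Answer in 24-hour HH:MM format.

1 February 2018 is a Thursday, so the first Sunday is February 4 and the third is February 18.
1 October 2018 is a Monday, so Sundays fall on 7, 14, 21, 28; the last is October 28.
At the standard offset (UTC+00:45), 14:45 UTC + 0h45m = 15:30 Quorell Administrative Region standard time.
Daylight saving runs 18 February – 28 October; the standard-time date in Quorell Administrative Region, 1 November 2018, is outside that window, so Quorell Administrative Region is on standard time at UTC+00:45.
14:45 UTC + 0h45m = 15:30 local.

15:30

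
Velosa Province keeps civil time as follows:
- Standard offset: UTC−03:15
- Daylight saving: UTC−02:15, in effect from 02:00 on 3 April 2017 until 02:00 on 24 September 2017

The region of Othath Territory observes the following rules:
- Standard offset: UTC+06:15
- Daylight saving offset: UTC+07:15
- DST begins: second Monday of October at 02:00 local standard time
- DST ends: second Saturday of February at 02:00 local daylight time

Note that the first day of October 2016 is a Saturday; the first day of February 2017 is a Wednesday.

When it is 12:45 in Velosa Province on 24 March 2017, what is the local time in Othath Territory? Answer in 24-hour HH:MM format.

24 March 2017 does not fall between 3 April and 24 September, so daylight saving is not in effect and Velosa Province is at UTC−03:15.
12:45 Velosa Province + 3h15m = 16:00 UTC.
1 October 2016 is a Saturday, so the first Monday is October 3 and the second is October 10.
1 February 2017 is a Wednesday, so the first Saturday is February 4 and the second is February 11.
At the standard offset (UTC+06:15), 16:00 UTC + 6h15m = 22:15 Othath Territory standard time.
The standard-time date in Othath Territory, 24 March 2017, is outside the daylight-saving period (10 October 2016 – 11 February 2017), so Othath Territory is on standard time, UTC+06:15.
16:00 UTC + 6h15m = 22:15 Othath Territory.

22:15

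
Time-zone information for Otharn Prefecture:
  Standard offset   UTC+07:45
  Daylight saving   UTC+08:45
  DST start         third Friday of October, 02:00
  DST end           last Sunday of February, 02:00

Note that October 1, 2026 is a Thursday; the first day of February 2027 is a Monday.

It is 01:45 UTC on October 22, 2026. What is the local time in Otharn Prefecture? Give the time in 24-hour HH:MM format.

10:30

1 October 2026 is a Thursday, so the first Friday is October 2 and the third is October 16.
1 February 2027 is a Monday, so Sundays fall on 7, 14, 21, 28; the last is February 28.
At the standard offset (UTC+07:45), 01:45 UTC + 7h45m = 09:30 Otharn Prefecture standard time.
The standard-time date in Otharn Prefecture, October 22, 2026, lies within the daylight-saving period (16 October 2026 – 28 February 2027), so Otharn Prefecture is on daylight time, UTC+08:45.
01:45 UTC + 8h45m = 10:30 local.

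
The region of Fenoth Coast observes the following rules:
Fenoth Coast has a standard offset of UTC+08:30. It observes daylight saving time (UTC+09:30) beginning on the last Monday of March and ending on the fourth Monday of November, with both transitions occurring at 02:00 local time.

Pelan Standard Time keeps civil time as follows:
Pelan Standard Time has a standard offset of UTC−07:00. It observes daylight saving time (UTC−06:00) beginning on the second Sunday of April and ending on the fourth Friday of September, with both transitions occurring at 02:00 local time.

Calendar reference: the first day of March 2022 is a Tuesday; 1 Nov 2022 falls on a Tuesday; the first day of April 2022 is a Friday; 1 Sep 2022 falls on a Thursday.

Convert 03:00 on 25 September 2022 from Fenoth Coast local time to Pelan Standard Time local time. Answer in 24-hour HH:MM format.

10:30

1 March 2022 is a Tuesday, so Mondays fall on 7, 14, 21, 28; the last is March 28.
1 November 2022 is a Tuesday, so the first Monday is November 7 and the fourth is November 28.
25 September 2022 falls between 28 March and 28 November, so daylight saving is in effect and Fenoth Coast is at UTC+09:30.
03:00 Fenoth Coast − 9h30m = 17:30 UTC (rolling into the previous day, 24 September 2022).
1 April 2022 is a Friday, so the first Sunday is April 3 and the second is April 10.
1 September 2022 is a Thursday, so the first Friday is September 2 and the fourth is September 23.
At the standard offset (UTC−07:00), 17:30 UTC − 7h = 10:30 Pelan Standard Time standard time.
The standard-time date in Pelan Standard Time, 24 September 2022, is outside the daylight-saving period (10 April – 23 September), so Pelan Standard Time is on standard time, UTC−07:00.
17:30 UTC − 7h = 10:30 Pelan Standard Time.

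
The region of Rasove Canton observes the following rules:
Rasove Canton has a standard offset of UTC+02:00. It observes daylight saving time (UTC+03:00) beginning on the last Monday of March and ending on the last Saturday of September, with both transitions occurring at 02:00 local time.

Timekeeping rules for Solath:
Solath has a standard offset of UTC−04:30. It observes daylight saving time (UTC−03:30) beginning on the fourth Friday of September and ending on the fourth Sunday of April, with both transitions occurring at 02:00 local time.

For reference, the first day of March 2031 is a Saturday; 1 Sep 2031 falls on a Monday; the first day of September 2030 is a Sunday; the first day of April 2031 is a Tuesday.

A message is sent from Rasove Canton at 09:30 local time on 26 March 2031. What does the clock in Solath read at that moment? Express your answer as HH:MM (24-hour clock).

1 March 2031 is a Saturday, so Mondays fall on 3, 10, 17, 24, 31; the last is March 31.
1 September 2031 is a Monday, so Saturdays fall on 6, 13, 20, 27; the last is September 27.
26 March 2031 is outside the daylight-saving period (31 March – 27 September), so Rasove Canton is on standard time, UTC+02:00.
09:30 Rasove Canton − 2h = 07:30 UTC.
1 September 2030 is a Sunday, so the first Friday is September 6 and the fourth is September 27.
1 April 2031 is a Tuesday, so the first Sunday is April 6 and the fourth is April 27.
At the standard offset (UTC−04:30), 07:30 UTC − 4h30m = 03:00 Solath standard time.
The standard-time date in Solath, 26 March 2031, lies within the daylight-saving period (27 September 2030 – 27 April 2031), so Solath is on daylight time, UTC−03:30.
07:30 UTC − 3h30m = 04:00 Solath.

04:00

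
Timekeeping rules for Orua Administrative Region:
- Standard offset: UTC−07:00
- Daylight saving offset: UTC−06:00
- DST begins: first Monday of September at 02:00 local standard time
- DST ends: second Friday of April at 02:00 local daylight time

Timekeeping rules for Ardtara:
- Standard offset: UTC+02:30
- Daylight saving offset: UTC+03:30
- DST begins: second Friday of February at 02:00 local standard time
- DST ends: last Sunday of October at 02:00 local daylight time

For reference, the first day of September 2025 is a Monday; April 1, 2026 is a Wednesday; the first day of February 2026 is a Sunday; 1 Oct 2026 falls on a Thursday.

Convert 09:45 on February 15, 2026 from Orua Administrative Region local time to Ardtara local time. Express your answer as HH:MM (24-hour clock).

1 September 2025 is a Monday, so the first Monday is September 1.
1 April 2026 is a Wednesday, so the first Friday is April 3 and the second is April 10.
Daylight saving runs 1 September 2025 – 10 April 2026; February 15, 2026 is inside that window, so Orua Administrative Region is at UTC−06:00.
09:45 Orua Administrative Region + 6h = 15:45 UTC.
1 February 2026 is a Sunday, so the first Friday is February 6 and the second is February 13.
1 October 2026 is a Thursday, so Sundays fall on 4, 11, 18, 25; the last is October 25.
At the standard offset (UTC+02:30), 15:45 UTC + 2h30m = 18:15 Ardtara standard time.
Daylight saving runs 13 February – 25 October; the standard-time date in Ardtara, February 15, 2026, is inside that window, so Ardtara is at UTC+03:30.
15:45 UTC + 3h30m = 19:15 Ardtara.

19:15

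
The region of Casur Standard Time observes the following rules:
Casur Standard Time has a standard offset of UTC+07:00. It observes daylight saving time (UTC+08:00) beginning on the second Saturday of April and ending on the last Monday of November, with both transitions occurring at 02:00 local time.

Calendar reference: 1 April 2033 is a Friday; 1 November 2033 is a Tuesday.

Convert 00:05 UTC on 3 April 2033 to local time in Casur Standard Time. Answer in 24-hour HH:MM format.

07:05

1 April 2033 is a Friday, so the first Saturday is April 2 and the second is April 9.
1 November 2033 is a Tuesday, so Mondays fall on 7, 14, 21, 28; the last is November 28.
At the standard offset (UTC+07:00), 00:05 UTC + 7h = 07:05 Casur Standard Time standard time.
The standard-time date in Casur Standard Time, 3 April 2033, is outside the daylight-saving period (9 April – 28 November), so Casur Standard Time is on standard time, UTC+07:00.
00:05 UTC + 7h = 07:05 local.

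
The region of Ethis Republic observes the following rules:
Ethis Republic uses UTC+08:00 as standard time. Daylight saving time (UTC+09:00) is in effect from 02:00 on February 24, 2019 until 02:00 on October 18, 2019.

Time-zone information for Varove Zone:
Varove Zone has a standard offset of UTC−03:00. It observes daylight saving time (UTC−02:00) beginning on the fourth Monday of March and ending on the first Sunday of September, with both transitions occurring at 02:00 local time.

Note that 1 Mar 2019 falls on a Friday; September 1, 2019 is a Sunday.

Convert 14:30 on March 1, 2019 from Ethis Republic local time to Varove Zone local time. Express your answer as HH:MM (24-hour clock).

March 1, 2019 falls between 24 February and 18 October, so daylight saving is in effect and Ethis Republic is at UTC+09:00.
14:30 Ethis Republic − 9h = 05:30 UTC.
1 March 2019 is a Friday, so the first Monday is March 4 and the fourth is March 25.
1 September 2019 is a Sunday, so the first Sunday is September 1.
At the standard offset (UTC−03:00), 05:30 UTC − 3h = 02:30 Varove Zone standard time.
Daylight saving runs 25 March – 1 September; the standard-time date in Varove Zone, March 1, 2019, is outside that window, so Varove Zone is on standard time at UTC−03:00.
05:30 UTC − 3h = 02:30 Varove Zone.

02:30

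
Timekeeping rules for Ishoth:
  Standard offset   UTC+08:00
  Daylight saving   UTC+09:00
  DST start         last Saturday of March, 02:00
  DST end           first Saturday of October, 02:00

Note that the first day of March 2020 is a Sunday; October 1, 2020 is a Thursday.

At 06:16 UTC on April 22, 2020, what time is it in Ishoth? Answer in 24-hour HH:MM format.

1 March 2020 is a Sunday, so Saturdays fall on 7, 14, 21, 28; the last is March 28.
1 October 2020 is a Thursday, so the first Saturday is October 3.
At the standard offset (UTC+08:00), 06:16 UTC + 8h = 14:16 Ishoth standard time.
Daylight saving runs 28 March – 3 October; the standard-time date in Ishoth, April 22, 2020, is inside that window, so Ishoth is at UTC+09:00.
06:16 UTC + 9h = 15:16 local.

15:16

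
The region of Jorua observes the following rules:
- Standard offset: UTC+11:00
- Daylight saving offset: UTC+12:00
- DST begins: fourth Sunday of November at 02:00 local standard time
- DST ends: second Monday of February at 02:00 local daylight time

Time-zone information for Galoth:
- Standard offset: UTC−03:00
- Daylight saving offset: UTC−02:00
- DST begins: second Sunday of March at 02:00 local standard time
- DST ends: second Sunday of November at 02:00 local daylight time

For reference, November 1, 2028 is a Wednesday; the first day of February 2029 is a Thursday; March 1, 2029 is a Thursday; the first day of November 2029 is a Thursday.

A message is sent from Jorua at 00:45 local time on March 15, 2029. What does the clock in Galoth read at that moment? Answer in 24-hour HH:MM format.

11:45

1 November 2028 is a Wednesday, so the first Sunday is November 5 and the fourth is November 26.
1 February 2029 is a Thursday, so the first Monday is February 5 and the second is February 12.
March 15, 2029 does not fall between 26 November 2028 and 12 February 2029, so daylight saving is not in effect and Jorua is at UTC+11:00.
00:45 Jorua − 11h = 13:45 UTC (rolling into the previous day, 14 March 2029).
1 March 2029 is a Thursday, so the first Sunday is March 4 and the second is March 11.
1 November 2029 is a Thursday, so the first Sunday is November 4 and the second is November 11.
At the standard offset (UTC−03:00), 13:45 UTC − 3h = 10:45 Galoth standard time.
Daylight saving runs 11 March – 11 November; the standard-time date in Galoth, March 14, 2029, is inside that window, so Galoth is at UTC−02:00.
13:45 UTC − 2h = 11:45 Galoth.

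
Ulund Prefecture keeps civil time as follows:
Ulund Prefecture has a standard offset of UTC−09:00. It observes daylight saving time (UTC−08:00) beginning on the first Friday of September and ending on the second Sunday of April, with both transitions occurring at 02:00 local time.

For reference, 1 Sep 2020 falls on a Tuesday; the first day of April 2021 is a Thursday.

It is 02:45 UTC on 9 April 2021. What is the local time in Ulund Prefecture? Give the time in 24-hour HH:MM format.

1 September 2020 is a Tuesday, so the first Friday is September 4.
1 April 2021 is a Thursday, so the first Sunday is April 4 and the second is April 11.
At the standard offset (UTC−09:00), 02:45 UTC − 9h = 17:45 Ulund Prefecture standard time (rolling into the previous day, 8 April 2021).
The standard-time date in Ulund Prefecture, 8 April 2021, falls between 4 September 2020 and 11 April 2021, so daylight saving is in effect and Ulund Prefecture is at UTC−08:00.
02:45 UTC − 8h = 18:45 local (rolling into the previous day, 8 April 2021).

18:45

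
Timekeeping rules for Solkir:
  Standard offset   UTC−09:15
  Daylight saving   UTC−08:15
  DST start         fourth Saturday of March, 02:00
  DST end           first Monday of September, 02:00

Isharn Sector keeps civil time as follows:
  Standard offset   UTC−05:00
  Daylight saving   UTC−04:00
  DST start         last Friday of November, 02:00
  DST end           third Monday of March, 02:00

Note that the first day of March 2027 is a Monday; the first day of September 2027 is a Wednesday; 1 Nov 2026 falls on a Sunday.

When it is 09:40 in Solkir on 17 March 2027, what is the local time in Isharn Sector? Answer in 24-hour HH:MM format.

13:55

1 March 2027 is a Monday, so the first Saturday is March 6 and the fourth is March 27.
1 September 2027 is a Wednesday, so the first Monday is September 6.
Daylight saving runs 27 March – 6 September; 17 March 2027 is outside that window, so Solkir is on standard time at UTC−09:15.
09:40 Solkir + 9h15m = 18:55 UTC.
1 November 2026 is a Sunday, so Fridays fall on 6, 13, 20, 27; the last is November 27.
1 March 2027 is a Monday, so the first Monday is March 1 and the third is March 15.
At the standard offset (UTC−05:00), 18:55 UTC − 5h = 13:55 Isharn Sector standard time.
Daylight saving runs 27 November 2026 – 15 March 2027; the standard-time date in Isharn Sector, 17 March 2027, is outside that window, so Isharn Sector is on standard time at UTC−05:00.
18:55 UTC − 5h = 13:55 Isharn Sector.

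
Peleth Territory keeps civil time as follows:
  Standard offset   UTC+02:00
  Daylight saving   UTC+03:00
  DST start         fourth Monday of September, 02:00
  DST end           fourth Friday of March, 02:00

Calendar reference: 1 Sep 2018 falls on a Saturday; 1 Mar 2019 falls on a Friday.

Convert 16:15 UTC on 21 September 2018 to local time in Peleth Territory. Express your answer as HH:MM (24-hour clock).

18:15

1 September 2018 is a Saturday, so the first Monday is September 3 and the fourth is September 24.
1 March 2019 is a Friday, so the first Friday is March 1 and the fourth is March 22.
At the standard offset (UTC+02:00), 16:15 UTC + 2h = 18:15 Peleth Territory standard time.
The standard-time date in Peleth Territory, 21 September 2018, is outside the daylight-saving period (24 September 2018 – 22 March 2019), so Peleth Territory is on standard time, UTC+02:00.
16:15 UTC + 2h = 18:15 local.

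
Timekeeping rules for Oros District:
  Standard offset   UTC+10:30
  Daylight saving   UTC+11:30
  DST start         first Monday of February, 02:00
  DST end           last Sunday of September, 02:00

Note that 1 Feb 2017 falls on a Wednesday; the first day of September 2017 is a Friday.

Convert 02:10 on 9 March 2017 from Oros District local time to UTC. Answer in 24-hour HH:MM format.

14:40

1 February 2017 is a Wednesday, so the first Monday is February 6.
1 September 2017 is a Friday, so Sundays fall on 3, 10, 17, 24; the last is September 24.
9 March 2017 lies within the daylight-saving period (6 February – 24 September), so Oros District is on daylight time, UTC+11:30.
02:10 local − 11h30m = 14:40 UTC (rolling into the previous day, 8 March 2017).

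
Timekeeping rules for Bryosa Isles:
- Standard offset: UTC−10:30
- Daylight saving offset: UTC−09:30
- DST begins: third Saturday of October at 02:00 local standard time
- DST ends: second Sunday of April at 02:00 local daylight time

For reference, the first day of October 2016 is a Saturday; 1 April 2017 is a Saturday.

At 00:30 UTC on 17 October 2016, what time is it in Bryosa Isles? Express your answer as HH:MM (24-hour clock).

15:00

1 October 2016 is a Saturday, so the first Saturday is October 1 and the third is October 15.
1 April 2017 is a Saturday, so the first Sunday is April 2 and the second is April 9.
At the standard offset (UTC−10:30), 00:30 UTC − 10h30m = 14:00 Bryosa Isles standard time (rolling into the previous day, 16 October 2016).
The standard-time date in Bryosa Isles, 16 October 2016, falls between 15 October 2016 and 9 April 2017, so daylight saving is in effect and Bryosa Isles is at UTC−09:30.
00:30 UTC − 9h30m = 15:00 local (rolling into the previous day, 16 October 2016).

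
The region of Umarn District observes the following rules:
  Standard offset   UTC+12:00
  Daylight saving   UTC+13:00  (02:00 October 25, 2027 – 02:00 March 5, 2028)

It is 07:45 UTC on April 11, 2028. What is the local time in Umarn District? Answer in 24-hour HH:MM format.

19:45

At the standard offset (UTC+12:00), 07:45 UTC + 12h = 19:45 Umarn District standard time.
The standard-time date in Umarn District, April 11, 2028, is outside the daylight-saving period (25 October 2027 – 5 March 2028), so Umarn District is on standard time, UTC+12:00.
07:45 UTC + 12h = 19:45 local.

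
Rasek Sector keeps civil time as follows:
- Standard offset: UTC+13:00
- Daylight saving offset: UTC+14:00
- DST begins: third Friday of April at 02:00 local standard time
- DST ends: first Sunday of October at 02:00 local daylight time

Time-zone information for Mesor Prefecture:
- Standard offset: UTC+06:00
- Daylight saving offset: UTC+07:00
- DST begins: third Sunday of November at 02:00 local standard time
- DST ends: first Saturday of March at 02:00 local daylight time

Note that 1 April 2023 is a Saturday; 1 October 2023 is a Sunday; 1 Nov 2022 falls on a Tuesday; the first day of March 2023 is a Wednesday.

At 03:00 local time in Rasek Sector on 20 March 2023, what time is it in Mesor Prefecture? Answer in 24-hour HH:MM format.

20:00

1 April 2023 is a Saturday, so the first Friday is April 7 and the third is April 21.
1 October 2023 is a Sunday, so the first Sunday is October 1.
20 March 2023 is outside the daylight-saving period (21 April – 1 October), so Rasek Sector is on standard time, UTC+13:00.
03:00 Rasek Sector − 13h = 14:00 UTC (rolling into the previous day, 19 March 2023).
1 November 2022 is a Tuesday, so the first Sunday is November 6 and the third is November 20.
1 March 2023 is a Wednesday, so the first Saturday is March 4.
At the standard offset (UTC+06:00), 14:00 UTC + 6h = 20:00 Mesor Prefecture standard time.
Daylight saving runs 20 November 2022 – 4 March 2023; the standard-time date in Mesor Prefecture, 19 March 2023, is outside that window, so Mesor Prefecture is on standard time at UTC+06:00.
14:00 UTC + 6h = 20:00 Mesor Prefecture.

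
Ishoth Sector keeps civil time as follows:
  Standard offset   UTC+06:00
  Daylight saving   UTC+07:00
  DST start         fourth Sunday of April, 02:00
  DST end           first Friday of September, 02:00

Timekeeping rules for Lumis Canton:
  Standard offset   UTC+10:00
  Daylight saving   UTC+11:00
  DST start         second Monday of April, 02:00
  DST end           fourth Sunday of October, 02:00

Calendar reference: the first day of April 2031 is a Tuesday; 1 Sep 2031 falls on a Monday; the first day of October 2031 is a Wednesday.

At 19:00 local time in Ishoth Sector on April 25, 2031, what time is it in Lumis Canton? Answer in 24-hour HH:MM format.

1 April 2031 is a Tuesday, so the first Sunday is April 6 and the fourth is April 27.
1 September 2031 is a Monday, so the first Friday is September 5.
April 25, 2031 is outside the daylight-saving period (27 April – 5 September), so Ishoth Sector is on standard time, UTC+06:00.
19:00 Ishoth Sector − 6h = 13:00 UTC.
1 April 2031 is a Tuesday, so the first Monday is April 7 and the second is April 14.
1 October 2031 is a Wednesday, so the first Sunday is October 5 and the fourth is October 26.
At the standard offset (UTC+10:00), 13:00 UTC + 10h = 23:00 Lumis Canton standard time.
The standard-time date in Lumis Canton, April 25, 2031, lies within the daylight-saving period (14 April – 26 October), so Lumis Canton is on daylight time, UTC+11:00.
13:00 UTC + 11h = 00:00 Lumis Canton (rolling into the next day, 26 April 2031).

00:00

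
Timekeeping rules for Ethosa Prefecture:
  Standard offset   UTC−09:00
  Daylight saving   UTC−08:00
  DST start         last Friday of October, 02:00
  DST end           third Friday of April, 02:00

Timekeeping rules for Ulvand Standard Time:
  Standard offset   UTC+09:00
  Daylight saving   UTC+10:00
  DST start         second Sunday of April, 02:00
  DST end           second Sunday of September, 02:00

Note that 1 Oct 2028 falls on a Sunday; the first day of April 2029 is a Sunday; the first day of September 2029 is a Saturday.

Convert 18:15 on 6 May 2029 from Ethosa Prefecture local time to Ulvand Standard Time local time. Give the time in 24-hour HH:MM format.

13:15

1 October 2028 is a Sunday, so Fridays fall on 6, 13, 20, 27; the last is October 27.
1 April 2029 is a Sunday, so the first Friday is April 6 and the third is April 20.
6 May 2029 is outside the daylight-saving period (27 October 2028 – 20 April 2029), so Ethosa Prefecture is on standard time, UTC−09:00.
18:15 Ethosa Prefecture + 9h = 03:15 UTC (rolling into the next day, 7 May 2029).
1 April 2029 is a Sunday, so the first Sunday is April 1 and the second is April 8.
1 September 2029 is a Saturday, so the first Sunday is September 2 and the second is September 9.
At the standard offset (UTC+09:00), 03:15 UTC + 9h = 12:15 Ulvand Standard Time standard time.
The standard-time date in Ulvand Standard Time, 7 May 2029, falls between 8 April and 9 September, so daylight saving is in effect and Ulvand Standard Time is at UTC+10:00.
03:15 UTC + 10h = 13:15 Ulvand Standard Time.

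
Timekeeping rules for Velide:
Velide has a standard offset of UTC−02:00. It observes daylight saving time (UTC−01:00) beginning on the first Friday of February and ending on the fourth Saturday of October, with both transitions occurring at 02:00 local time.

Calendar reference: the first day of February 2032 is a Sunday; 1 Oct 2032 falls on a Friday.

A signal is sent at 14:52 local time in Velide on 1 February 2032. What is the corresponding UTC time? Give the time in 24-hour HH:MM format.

1 February 2032 is a Sunday, so the first Friday is February 6.
1 October 2032 is a Friday, so the first Saturday is October 2 and the fourth is October 23.
1 February 2032 does not fall between 6 February and 23 October, so daylight saving is not in effect and Velide is at UTC−02:00.
14:52 local + 2h = 16:52 UTC.

16:52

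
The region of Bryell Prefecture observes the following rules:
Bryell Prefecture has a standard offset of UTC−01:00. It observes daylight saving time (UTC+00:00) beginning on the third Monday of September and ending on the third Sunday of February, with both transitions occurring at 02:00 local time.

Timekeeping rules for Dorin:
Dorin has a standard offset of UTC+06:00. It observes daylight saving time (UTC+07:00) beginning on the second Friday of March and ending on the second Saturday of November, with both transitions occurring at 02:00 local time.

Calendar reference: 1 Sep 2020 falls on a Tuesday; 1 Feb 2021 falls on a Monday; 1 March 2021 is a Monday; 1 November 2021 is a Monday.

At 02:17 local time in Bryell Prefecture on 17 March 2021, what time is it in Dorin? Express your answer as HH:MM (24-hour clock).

1 September 2020 is a Tuesday, so the first Monday is September 7 and the third is September 21.
1 February 2021 is a Monday, so the first Sunday is February 7 and the third is February 21.
17 March 2021 does not fall between 21 September 2020 and 21 February 2021, so daylight saving is not in effect and Bryell Prefecture is at UTC−01:00.
02:17 Bryell Prefecture + 1h = 03:17 UTC.
1 March 2021 is a Monday, so the first Friday is March 5 and the second is March 12.
1 November 2021 is a Monday, so the first Saturday is November 6 and the second is November 13.
At the standard offset (UTC+06:00), 03:17 UTC + 6h = 09:17 Dorin standard time.
Daylight saving runs 12 March – 13 November; the standard-time date in Dorin, 17 March 2021, is inside that window, so Dorin is at UTC+07:00.
03:17 UTC + 7h = 10:17 Dorin.

10:17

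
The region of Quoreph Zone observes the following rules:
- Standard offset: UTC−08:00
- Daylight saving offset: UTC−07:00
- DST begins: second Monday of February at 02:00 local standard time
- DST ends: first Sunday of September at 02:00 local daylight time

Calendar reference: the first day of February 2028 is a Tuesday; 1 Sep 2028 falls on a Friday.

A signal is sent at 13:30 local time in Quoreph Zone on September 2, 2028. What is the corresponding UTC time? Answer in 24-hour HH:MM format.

1 February 2028 is a Tuesday, so the first Monday is February 7 and the second is February 14.
1 September 2028 is a Friday, so the first Sunday is September 3.
September 2, 2028 falls between 14 February and 3 September, so daylight saving is in effect and Quoreph Zone is at UTC−07:00.
13:30 local + 7h = 20:30 UTC.

20:30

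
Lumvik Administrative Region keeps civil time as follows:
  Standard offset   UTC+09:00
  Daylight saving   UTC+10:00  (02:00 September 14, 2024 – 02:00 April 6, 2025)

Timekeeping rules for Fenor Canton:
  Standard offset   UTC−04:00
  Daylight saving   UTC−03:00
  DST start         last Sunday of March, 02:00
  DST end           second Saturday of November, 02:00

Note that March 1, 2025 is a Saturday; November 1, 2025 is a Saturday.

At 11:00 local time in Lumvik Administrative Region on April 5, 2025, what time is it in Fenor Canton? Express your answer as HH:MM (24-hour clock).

April 5, 2025 lies within the daylight-saving period (14 September 2024 – 6 April 2025), so Lumvik Administrative Region is on daylight time, UTC+10:00.
11:00 Lumvik Administrative Region − 10h = 01:00 UTC.
1 March 2025 is a Saturday, so Sundays fall on 2, 9, 16, 23, 30; the last is March 30.
1 November 2025 is a Saturday, so the first Saturday is November 1 and the second is November 8.
At the standard offset (UTC−04:00), 01:00 UTC − 4h = 21:00 Fenor Canton standard time (rolling into the previous day, 4 April 2025).
Daylight saving runs 30 March – 8 November; the standard-time date in Fenor Canton, April 4, 2025, is inside that window, so Fenor Canton is at UTC−03:00.
01:00 UTC − 3h = 22:00 Fenor Canton (rolling into the previous day, 4 April 2025).

22:00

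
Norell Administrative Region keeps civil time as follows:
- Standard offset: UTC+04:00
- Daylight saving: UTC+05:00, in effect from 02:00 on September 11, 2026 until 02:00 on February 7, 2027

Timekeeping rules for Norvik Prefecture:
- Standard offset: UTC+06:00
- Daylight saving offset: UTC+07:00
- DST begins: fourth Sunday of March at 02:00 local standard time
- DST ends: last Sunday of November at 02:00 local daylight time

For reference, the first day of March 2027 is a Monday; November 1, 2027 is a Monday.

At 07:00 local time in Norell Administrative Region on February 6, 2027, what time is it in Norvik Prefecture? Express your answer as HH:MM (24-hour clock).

February 6, 2027 falls between 11 September 2026 and 7 February 2027, so daylight saving is in effect and Norell Administrative Region is at UTC+05:00.
07:00 Norell Administrative Region − 5h = 02:00 UTC.
1 March 2027 is a Monday, so the first Sunday is March 7 and the fourth is March 28.
1 November 2027 is a Monday, so Sundays fall on 7, 14, 21, 28; the last is November 28.
At the standard offset (UTC+06:00), 02:00 UTC + 6h = 08:00 Norvik Prefecture standard time.
The standard-time date in Norvik Prefecture, February 6, 2027, does not fall between 28 March and 28 November, so daylight saving is not in effect and Norvik Prefecture is at UTC+06:00.
02:00 UTC + 6h = 08:00 Norvik Prefecture.

08:00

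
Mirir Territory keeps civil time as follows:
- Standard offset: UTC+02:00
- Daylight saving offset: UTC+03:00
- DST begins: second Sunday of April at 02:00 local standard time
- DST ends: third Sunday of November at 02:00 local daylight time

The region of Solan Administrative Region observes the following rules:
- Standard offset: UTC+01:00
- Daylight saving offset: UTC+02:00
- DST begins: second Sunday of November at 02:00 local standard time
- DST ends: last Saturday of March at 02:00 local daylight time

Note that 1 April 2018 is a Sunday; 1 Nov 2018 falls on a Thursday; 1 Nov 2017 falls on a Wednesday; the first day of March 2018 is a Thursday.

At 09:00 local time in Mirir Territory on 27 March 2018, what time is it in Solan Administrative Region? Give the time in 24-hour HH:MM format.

09:00

1 April 2018 is a Sunday, so the first Sunday is April 1 and the second is April 8.
1 November 2018 is a Thursday, so the first Sunday is November 4 and the third is November 18.
27 March 2018 is outside the daylight-saving period (8 April – 18 November), so Mirir Territory is on standard time, UTC+02:00.
09:00 Mirir Territory − 2h = 07:00 UTC.
1 November 2017 is a Wednesday, so the first Sunday is November 5 and the second is November 12.
1 March 2018 is a Thursday, so Saturdays fall on 3, 10, 17, 24, 31; the last is March 31.
At the standard offset (UTC+01:00), 07:00 UTC + 1h = 08:00 Solan Administrative Region standard time.
The standard-time date in Solan Administrative Region, 27 March 2018, falls between 12 November 2017 and 31 March 2018, so daylight saving is in effect and Solan Administrative Region is at UTC+02:00.
07:00 UTC + 2h = 09:00 Solan Administrative Region.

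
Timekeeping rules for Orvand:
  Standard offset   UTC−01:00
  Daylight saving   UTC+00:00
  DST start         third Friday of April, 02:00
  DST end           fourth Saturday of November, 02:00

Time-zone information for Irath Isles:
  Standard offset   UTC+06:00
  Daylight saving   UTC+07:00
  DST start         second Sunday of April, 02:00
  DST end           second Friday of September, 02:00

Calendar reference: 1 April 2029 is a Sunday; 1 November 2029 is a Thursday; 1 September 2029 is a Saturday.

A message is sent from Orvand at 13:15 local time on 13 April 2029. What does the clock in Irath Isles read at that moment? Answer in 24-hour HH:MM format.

1 April 2029 is a Sunday, so the first Friday is April 6 and the third is April 20.
1 November 2029 is a Thursday, so the first Saturday is November 3 and the fourth is November 24.
13 April 2029 does not fall between 20 April and 24 November, so daylight saving is not in effect and Orvand is at UTC−01:00.
13:15 Orvand + 1h = 14:15 UTC.
1 April 2029 is a Sunday, so the first Sunday is April 1 and the second is April 8.
1 September 2029 is a Saturday, so the first Friday is September 7 and the second is September 14.
At the standard offset (UTC+06:00), 14:15 UTC + 6h = 20:15 Irath Isles standard time.
The standard-time date in Irath Isles, 13 April 2029, lies within the daylight-saving period (8 April – 14 September), so Irath Isles is on daylight time, UTC+07:00.
14:15 UTC + 7h = 21:15 Irath Isles.

21:15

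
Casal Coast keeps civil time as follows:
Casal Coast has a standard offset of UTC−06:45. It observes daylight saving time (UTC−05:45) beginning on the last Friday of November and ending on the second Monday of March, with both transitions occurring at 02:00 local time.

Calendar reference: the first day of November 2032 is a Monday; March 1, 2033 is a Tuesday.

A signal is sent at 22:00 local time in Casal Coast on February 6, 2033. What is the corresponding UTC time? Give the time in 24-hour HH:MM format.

03:45

1 November 2032 is a Monday, so Fridays fall on 5, 12, 19, 26; the last is November 26.
1 March 2033 is a Tuesday, so the first Monday is March 7 and the second is March 14.
Daylight saving runs 26 November 2032 – 14 March 2033; February 6, 2033 is inside that window, so Casal Coast is at UTC−05:45.
22:00 local + 5h45m = 03:45 UTC (rolling into the next day, 7 February 2033).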